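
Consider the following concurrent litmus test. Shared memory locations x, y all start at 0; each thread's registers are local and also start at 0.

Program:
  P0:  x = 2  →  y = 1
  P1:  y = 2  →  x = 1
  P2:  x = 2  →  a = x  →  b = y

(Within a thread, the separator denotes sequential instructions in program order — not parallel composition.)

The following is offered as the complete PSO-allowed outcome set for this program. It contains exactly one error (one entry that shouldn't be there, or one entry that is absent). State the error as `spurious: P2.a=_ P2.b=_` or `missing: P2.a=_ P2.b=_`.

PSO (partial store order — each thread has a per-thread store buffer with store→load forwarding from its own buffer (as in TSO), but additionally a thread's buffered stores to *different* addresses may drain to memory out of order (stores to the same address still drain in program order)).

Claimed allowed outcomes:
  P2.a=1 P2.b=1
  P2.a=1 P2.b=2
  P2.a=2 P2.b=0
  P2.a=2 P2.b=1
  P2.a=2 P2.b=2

outcome vector order: (P2.a,P2.b)
under PSO → <1 0>, <1 1>, <1 2>, <2 0>, <2 1>, <2 2>
PSO∖claimed = {<1 0>}

missing: P2.a=1 P2.b=0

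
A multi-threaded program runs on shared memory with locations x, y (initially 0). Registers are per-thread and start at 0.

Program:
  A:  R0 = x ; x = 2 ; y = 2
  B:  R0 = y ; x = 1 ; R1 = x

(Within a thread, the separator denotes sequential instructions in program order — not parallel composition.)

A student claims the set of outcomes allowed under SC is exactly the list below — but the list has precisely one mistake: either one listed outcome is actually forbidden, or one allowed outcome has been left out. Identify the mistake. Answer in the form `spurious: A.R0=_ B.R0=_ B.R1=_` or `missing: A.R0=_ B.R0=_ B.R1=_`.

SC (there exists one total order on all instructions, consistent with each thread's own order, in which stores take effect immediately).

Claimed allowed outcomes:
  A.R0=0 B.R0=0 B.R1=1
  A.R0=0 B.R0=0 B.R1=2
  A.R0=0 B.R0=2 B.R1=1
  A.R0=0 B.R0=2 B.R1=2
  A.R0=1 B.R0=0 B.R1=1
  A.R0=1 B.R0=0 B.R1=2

outcome vector order: (A.R0,B.R0,B.R1)
SC: 5 outcomes — {<0 0 1>; <0 0 2>; <0 2 1>; <1 0 1>; <1 0 2>}
claimed∖SC = {<0 2 2>}

spurious: A.R0=0 B.R0=2 B.R1=2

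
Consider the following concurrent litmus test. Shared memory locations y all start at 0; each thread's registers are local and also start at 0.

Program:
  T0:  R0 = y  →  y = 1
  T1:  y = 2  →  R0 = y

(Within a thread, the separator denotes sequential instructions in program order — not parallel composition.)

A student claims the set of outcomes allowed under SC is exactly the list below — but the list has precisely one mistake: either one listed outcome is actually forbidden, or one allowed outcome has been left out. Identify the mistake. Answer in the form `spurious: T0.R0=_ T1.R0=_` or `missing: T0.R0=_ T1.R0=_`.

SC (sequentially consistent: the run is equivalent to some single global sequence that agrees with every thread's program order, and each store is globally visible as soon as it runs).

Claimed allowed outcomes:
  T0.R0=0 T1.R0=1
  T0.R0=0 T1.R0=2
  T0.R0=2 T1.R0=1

outcome vector order: (T0.R0,T1.R0)
under SC → 0/1 0/2 2/1 2/2
SC∖claimed = {2/2}

missing: T0.R0=2 T1.R0=2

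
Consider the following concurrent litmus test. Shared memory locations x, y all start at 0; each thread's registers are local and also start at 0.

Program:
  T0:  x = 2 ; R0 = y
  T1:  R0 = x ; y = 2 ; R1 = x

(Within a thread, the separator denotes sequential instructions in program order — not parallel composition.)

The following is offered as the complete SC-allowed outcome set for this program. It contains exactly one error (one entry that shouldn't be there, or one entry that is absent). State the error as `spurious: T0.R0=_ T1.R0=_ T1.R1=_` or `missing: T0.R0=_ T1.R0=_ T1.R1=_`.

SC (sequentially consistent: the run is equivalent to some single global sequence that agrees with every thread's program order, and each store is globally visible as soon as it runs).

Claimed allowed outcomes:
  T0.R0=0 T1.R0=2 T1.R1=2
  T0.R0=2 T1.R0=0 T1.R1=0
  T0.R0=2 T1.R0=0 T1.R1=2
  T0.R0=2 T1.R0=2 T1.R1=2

missing: T0.R0=0 T1.R0=0 T1.R1=2

outcome vector order: (T0.R0,T1.R0,T1.R1)
SC: 5 outcomes — {(0,0,2); (0,2,2); (2,0,0); (2,0,2); (2,2,2)}
SC∖claimed = {(0,0,2)}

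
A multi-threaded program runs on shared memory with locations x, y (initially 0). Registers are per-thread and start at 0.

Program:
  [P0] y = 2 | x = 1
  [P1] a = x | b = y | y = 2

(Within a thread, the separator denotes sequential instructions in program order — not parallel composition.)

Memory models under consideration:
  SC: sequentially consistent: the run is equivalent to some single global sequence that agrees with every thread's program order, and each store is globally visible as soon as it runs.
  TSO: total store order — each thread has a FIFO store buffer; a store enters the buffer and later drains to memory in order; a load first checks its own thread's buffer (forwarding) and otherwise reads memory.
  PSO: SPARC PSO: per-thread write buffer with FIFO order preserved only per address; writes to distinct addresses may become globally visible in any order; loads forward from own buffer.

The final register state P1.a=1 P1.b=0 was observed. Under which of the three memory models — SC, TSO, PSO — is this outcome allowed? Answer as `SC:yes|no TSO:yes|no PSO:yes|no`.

SC:no TSO:no PSO:yes

outcome vector order: (P1.a,P1.b)
under SC → (0,0), (0,2), (1,2)
under TSO → (0,0), (0,2), (1,2)
under PSO → (0,0), (0,2), (1,0), (1,2)
target (1,0) ∈ {PSO}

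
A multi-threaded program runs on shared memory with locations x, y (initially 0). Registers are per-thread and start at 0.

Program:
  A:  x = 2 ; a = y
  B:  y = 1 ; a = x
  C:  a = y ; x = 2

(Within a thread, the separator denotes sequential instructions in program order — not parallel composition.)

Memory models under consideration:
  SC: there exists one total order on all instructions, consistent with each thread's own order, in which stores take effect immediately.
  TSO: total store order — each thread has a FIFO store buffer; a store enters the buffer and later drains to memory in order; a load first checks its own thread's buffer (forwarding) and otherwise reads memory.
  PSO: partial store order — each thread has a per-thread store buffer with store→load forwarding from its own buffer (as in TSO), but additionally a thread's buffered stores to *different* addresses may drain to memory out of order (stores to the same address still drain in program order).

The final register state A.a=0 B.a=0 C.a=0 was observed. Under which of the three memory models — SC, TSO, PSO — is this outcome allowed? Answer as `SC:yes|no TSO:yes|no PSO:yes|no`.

SC:no TSO:yes PSO:yes

outcome vector order: (A.a,B.a,C.a)
SC: 6 outcomes — {(0,2,0), (0,2,1), (1,0,0), (1,0,1), (1,2,0), (1,2,1)}
TSO: 8 outcomes — {(0,0,0), (0,0,1), (0,2,0), (0,2,1), (1,0,0), (1,0,1), (1,2,0), (1,2,1)}
PSO: 8 outcomes — {(0,0,0), (0,0,1), (0,2,0), (0,2,1), (1,0,0), (1,0,1), (1,2,0), (1,2,1)}
target (0,0,0) ∈ {TSO,PSO}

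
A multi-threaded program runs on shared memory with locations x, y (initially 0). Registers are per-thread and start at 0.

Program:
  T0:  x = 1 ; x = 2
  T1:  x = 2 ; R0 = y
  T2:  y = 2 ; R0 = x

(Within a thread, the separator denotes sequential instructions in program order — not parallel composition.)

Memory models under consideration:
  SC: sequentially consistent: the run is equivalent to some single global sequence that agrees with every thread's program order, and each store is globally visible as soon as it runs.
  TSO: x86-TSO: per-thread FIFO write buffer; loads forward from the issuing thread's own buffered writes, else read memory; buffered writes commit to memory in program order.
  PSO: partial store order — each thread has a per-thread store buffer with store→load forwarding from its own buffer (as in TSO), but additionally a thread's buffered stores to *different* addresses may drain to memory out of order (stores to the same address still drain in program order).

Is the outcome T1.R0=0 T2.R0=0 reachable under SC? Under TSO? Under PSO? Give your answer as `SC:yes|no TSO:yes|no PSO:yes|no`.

SC:no TSO:yes PSO:yes

outcome vector order: (T1.R0,T2.R0)
under SC → (0,1); (0,2); (2,0); (2,1); (2,2)
under TSO → (0,0); (0,1); (0,2); (2,0); (2,1); (2,2)
under PSO → (0,0); (0,1); (0,2); (2,0); (2,1); (2,2)
target (0,0) ∈ {TSO,PSO}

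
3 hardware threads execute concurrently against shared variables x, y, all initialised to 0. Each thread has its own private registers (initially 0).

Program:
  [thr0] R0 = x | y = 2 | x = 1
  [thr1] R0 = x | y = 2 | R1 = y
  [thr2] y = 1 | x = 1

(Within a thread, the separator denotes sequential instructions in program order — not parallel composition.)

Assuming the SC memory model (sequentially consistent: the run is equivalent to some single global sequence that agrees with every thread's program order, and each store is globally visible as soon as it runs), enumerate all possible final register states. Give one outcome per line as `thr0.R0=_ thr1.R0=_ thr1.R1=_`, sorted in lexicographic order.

outcome vector order: (thr0.R0,thr1.R0,thr1.R1)
|SC outcomes| = 7

thr0.R0=0 thr1.R0=0 thr1.R1=1
thr0.R0=0 thr1.R0=0 thr1.R1=2
thr0.R0=0 thr1.R0=1 thr1.R1=1
thr0.R0=0 thr1.R0=1 thr1.R1=2
thr0.R0=1 thr1.R0=0 thr1.R1=1
thr0.R0=1 thr1.R0=0 thr1.R1=2
thr0.R0=1 thr1.R0=1 thr1.R1=2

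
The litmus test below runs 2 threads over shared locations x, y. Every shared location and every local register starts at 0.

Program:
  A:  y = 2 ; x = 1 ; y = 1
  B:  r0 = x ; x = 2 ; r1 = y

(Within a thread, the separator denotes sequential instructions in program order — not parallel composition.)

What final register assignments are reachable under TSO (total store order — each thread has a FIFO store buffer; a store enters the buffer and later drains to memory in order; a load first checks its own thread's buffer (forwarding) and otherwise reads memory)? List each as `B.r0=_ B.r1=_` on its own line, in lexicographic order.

outcome vector order: (B.r0,B.r1)
|TSO outcomes| = 5

B.r0=0 B.r1=0
B.r0=0 B.r1=1
B.r0=0 B.r1=2
B.r0=1 B.r1=1
B.r0=1 B.r1=2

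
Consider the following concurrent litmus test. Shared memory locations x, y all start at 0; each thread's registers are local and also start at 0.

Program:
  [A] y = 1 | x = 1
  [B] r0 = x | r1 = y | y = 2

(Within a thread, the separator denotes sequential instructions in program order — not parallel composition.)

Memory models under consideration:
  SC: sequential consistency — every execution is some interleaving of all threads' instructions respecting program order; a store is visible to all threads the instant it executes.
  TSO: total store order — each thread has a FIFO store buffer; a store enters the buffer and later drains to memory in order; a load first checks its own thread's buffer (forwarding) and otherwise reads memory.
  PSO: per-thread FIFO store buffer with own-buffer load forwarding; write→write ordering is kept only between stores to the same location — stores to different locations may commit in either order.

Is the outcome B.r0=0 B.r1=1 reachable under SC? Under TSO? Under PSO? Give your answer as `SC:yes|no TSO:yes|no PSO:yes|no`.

outcome vector order: (B.r0,B.r1)
[SC] allowed = {00; 01; 11}
[TSO] allowed = {00; 01; 11}
[PSO] allowed = {00; 01; 10; 11}
target 01 ∈ {SC,TSO,PSO}

SC:yes TSO:yes PSO:yes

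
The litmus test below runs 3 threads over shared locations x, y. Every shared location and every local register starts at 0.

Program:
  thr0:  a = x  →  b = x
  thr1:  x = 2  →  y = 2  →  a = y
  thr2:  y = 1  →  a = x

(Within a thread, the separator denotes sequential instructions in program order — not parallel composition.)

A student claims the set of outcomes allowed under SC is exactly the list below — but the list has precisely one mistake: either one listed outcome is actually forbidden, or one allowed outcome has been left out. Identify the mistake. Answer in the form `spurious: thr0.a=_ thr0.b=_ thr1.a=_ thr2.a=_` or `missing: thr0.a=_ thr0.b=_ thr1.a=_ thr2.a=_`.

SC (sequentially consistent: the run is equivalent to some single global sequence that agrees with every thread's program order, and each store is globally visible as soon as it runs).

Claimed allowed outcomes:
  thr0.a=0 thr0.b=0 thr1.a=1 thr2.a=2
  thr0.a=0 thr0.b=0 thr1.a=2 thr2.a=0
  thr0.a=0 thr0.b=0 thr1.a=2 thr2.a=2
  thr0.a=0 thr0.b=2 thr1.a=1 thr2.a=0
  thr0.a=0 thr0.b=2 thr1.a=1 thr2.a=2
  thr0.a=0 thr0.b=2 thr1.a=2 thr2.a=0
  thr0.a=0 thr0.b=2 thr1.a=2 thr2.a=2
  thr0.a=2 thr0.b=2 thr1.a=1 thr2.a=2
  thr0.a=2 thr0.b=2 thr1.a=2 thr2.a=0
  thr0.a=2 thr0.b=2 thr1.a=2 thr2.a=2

outcome vector order: (thr0.a,thr0.b,thr1.a,thr2.a)
SC: 9 outcomes — {0/0/1/2, 0/0/2/0, 0/0/2/2, 0/2/1/2, 0/2/2/0, 0/2/2/2, 2/2/1/2, 2/2/2/0, 2/2/2/2}
claimed∖SC = {0/2/1/0}

spurious: thr0.a=0 thr0.b=2 thr1.a=1 thr2.a=0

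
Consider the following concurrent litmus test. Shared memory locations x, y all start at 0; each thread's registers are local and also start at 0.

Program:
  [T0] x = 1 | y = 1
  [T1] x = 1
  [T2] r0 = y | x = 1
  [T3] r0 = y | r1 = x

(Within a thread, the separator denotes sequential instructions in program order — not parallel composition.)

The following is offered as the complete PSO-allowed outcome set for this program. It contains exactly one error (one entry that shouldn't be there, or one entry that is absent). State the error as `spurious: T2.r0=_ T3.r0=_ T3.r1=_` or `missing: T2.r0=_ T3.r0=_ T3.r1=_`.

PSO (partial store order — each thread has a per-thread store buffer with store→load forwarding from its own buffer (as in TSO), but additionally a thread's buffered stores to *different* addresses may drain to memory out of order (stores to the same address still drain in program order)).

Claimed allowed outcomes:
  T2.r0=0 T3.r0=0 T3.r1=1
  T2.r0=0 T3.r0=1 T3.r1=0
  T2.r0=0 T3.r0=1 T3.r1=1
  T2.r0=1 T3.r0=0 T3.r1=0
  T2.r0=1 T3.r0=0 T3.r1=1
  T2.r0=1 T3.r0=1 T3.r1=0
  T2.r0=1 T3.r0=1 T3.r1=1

missing: T2.r0=0 T3.r0=0 T3.r1=0

outcome vector order: (T2.r0,T3.r0,T3.r1)
PSO: 8 outcomes — {0/0/0, 0/0/1, 0/1/0, 0/1/1, 1/0/0, 1/0/1, 1/1/0, 1/1/1}
PSO∖claimed = {0/0/0}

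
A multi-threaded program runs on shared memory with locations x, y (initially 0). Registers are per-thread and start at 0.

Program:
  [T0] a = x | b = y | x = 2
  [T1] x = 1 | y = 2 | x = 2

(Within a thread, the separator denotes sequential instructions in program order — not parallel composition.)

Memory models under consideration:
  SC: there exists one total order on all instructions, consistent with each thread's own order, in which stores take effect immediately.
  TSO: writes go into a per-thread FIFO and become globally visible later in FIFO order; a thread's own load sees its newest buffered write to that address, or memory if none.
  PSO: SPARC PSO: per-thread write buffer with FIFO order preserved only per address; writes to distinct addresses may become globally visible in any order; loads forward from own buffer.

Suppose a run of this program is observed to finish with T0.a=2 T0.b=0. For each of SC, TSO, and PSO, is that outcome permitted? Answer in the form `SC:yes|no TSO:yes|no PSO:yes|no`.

outcome vector order: (T0.a,T0.b)
under SC → (0,0); (0,2); (1,0); (1,2); (2,2)
under TSO → (0,0); (0,2); (1,0); (1,2); (2,2)
under PSO → (0,0); (0,2); (1,0); (1,2); (2,0); (2,2)
target (2,0) ∈ {PSO}

SC:no TSO:no PSO:yes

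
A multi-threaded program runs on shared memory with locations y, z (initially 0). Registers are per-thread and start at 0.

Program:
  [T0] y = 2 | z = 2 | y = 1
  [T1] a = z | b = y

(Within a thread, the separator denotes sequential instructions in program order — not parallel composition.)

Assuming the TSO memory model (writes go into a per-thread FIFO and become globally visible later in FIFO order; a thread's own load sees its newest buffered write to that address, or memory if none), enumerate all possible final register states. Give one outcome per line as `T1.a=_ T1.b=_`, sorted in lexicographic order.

T1.a=0 T1.b=0
T1.a=0 T1.b=1
T1.a=0 T1.b=2
T1.a=2 T1.b=1
T1.a=2 T1.b=2

outcome vector order: (T1.a,T1.b)
|TSO outcomes| = 5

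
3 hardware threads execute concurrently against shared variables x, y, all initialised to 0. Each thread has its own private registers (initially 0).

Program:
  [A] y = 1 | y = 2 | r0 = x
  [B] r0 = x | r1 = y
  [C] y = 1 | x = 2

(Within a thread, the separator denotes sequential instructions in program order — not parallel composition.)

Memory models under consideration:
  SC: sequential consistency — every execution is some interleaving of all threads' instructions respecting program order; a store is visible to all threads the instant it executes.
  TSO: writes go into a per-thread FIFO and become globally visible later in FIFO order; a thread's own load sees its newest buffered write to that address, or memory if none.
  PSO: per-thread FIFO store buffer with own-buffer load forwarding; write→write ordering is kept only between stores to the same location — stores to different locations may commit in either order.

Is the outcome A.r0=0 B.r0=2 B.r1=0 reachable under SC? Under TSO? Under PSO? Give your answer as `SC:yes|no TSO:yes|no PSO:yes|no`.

outcome vector order: (A.r0,B.r0,B.r1)
SC (10): 000, 001, 002, 021, 022, 200, 201, 202, 221, 222
TSO (10): 000, 001, 002, 021, 022, 200, 201, 202, 221, 222
PSO (12): 000, 001, 002, 020, 021, 022, 200, 201, 202, 220, 221, 222
target 020 ∈ {PSO}

SC:no TSO:no PSO:yes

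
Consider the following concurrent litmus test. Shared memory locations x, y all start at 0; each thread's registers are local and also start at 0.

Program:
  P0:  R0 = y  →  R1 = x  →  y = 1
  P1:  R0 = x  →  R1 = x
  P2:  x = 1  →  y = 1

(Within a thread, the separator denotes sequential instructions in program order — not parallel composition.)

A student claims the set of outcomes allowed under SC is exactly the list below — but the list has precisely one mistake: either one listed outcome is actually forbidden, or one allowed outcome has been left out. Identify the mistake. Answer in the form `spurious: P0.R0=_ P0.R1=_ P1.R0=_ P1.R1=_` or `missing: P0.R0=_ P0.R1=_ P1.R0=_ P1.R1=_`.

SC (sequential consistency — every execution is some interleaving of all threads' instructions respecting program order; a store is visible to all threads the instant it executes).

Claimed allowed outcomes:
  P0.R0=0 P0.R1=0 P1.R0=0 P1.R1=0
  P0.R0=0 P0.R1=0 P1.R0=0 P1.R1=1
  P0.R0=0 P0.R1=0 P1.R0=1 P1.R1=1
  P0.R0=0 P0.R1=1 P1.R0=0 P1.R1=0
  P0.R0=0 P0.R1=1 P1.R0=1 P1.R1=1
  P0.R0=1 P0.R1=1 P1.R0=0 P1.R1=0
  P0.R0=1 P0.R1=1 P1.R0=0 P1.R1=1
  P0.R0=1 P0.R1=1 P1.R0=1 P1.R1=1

outcome vector order: (P0.R0,P0.R1,P1.R0,P1.R1)
under SC → 0000 0001 0011 0100 0101 0111 1100 1101 1111
SC∖claimed = {0101}

missing: P0.R0=0 P0.R1=1 P1.R0=0 P1.R1=1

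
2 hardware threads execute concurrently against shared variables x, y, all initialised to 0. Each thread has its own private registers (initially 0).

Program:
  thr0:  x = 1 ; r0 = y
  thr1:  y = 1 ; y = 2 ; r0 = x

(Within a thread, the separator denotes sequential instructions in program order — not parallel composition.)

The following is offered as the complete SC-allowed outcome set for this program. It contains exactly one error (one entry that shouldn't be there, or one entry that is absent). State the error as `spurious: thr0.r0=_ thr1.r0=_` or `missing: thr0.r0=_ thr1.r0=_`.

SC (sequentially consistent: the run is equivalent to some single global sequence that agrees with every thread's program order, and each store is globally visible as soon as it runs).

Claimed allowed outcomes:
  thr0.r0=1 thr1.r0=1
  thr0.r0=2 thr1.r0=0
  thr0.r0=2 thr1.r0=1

outcome vector order: (thr0.r0,thr1.r0)
SC (4): 0/1 1/1 2/0 2/1
SC∖claimed = {0/1}

missing: thr0.r0=0 thr1.r0=1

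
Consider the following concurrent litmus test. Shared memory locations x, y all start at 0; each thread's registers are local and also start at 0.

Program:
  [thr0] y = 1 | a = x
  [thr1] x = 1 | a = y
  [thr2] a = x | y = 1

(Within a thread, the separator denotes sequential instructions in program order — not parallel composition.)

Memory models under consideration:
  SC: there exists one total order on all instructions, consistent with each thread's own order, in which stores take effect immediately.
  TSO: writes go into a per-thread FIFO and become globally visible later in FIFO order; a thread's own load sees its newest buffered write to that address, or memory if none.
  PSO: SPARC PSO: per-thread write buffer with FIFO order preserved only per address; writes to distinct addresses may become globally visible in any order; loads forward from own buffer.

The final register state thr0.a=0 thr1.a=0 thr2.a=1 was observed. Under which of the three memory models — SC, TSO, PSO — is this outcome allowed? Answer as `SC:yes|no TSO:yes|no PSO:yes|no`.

SC:no TSO:yes PSO:yes

outcome vector order: (thr0.a,thr1.a,thr2.a)
under SC → <0 1 0> <0 1 1> <1 0 0> <1 0 1> <1 1 0> <1 1 1>
under TSO → <0 0 0> <0 0 1> <0 1 0> <0 1 1> <1 0 0> <1 0 1> <1 1 0> <1 1 1>
under PSO → <0 0 0> <0 0 1> <0 1 0> <0 1 1> <1 0 0> <1 0 1> <1 1 0> <1 1 1>
target <0 0 1> ∈ {TSO,PSO}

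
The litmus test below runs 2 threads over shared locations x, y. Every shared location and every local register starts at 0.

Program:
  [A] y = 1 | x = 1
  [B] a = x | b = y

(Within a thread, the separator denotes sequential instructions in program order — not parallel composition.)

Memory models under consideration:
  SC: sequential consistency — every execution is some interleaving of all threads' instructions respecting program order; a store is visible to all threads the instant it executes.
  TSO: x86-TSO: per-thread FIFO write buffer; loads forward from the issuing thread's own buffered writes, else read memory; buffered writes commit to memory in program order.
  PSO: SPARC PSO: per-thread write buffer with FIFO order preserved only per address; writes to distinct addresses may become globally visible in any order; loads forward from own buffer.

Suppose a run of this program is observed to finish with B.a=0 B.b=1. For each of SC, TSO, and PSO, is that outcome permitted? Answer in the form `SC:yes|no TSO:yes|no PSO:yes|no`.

outcome vector order: (B.a,B.b)
SC (3): 00, 01, 11
TSO (3): 00, 01, 11
PSO (4): 00, 01, 10, 11
target 01 ∈ {SC,TSO,PSO}

SC:yes TSO:yes PSO:yes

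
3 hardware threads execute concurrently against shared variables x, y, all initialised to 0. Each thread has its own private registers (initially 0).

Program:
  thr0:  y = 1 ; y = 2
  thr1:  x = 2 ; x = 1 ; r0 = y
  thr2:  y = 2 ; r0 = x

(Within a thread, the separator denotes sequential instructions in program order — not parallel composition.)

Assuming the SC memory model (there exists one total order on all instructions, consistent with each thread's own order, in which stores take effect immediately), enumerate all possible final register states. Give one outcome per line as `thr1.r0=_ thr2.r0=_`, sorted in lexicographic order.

outcome vector order: (thr1.r0,thr2.r0)
|SC outcomes| = 7

thr1.r0=0 thr2.r0=1
thr1.r0=1 thr2.r0=0
thr1.r0=1 thr2.r0=1
thr1.r0=1 thr2.r0=2
thr1.r0=2 thr2.r0=0
thr1.r0=2 thr2.r0=1
thr1.r0=2 thr2.r0=2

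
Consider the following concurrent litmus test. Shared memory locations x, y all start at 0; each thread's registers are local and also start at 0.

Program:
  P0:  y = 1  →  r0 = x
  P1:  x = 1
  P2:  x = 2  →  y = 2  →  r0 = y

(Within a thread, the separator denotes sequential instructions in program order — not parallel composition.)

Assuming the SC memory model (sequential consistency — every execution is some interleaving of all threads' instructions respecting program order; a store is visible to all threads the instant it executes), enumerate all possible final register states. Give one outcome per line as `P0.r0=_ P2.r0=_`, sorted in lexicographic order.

P0.r0=0 P2.r0=2
P0.r0=1 P2.r0=1
P0.r0=1 P2.r0=2
P0.r0=2 P2.r0=1
P0.r0=2 P2.r0=2

outcome vector order: (P0.r0,P2.r0)
|SC outcomes| = 5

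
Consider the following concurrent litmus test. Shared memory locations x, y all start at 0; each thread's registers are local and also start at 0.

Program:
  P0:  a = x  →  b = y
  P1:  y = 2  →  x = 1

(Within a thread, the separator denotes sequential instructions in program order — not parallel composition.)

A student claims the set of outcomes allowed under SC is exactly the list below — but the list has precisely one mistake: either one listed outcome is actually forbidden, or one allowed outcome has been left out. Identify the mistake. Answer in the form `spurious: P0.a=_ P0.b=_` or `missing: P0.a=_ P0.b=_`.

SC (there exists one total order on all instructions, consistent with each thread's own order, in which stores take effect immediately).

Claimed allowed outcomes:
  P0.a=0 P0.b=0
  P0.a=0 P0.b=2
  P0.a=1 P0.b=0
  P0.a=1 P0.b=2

spurious: P0.a=1 P0.b=0

outcome vector order: (P0.a,P0.b)
[SC] allowed = {(0,0) (0,2) (1,2)}
claimed∖SC = {(1,0)}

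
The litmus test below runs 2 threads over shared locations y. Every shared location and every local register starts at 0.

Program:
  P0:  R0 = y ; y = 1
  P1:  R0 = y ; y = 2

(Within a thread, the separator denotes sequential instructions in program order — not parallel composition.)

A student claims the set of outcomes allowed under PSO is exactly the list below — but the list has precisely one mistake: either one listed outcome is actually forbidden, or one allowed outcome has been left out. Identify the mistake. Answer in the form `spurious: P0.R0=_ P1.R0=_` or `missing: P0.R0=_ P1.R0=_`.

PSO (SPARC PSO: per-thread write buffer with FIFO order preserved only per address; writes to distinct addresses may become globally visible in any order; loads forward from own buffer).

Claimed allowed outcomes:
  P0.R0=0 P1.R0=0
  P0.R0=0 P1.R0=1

outcome vector order: (P0.R0,P1.R0)
PSO: 3 outcomes — {(0,0) (0,1) (2,0)}
PSO∖claimed = {(2,0)}

missing: P0.R0=2 P1.R0=0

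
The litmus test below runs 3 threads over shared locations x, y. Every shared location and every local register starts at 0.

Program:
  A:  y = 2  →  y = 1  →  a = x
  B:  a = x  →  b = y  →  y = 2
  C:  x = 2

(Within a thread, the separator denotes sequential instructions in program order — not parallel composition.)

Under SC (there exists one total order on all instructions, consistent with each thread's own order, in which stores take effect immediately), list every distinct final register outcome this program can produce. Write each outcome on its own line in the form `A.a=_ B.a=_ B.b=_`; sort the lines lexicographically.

A.a=0 B.a=0 B.b=0
A.a=0 B.a=0 B.b=1
A.a=0 B.a=0 B.b=2
A.a=0 B.a=2 B.b=1
A.a=2 B.a=0 B.b=0
A.a=2 B.a=0 B.b=1
A.a=2 B.a=0 B.b=2
A.a=2 B.a=2 B.b=0
A.a=2 B.a=2 B.b=1
A.a=2 B.a=2 B.b=2

outcome vector order: (A.a,B.a,B.b)
|SC outcomes| = 10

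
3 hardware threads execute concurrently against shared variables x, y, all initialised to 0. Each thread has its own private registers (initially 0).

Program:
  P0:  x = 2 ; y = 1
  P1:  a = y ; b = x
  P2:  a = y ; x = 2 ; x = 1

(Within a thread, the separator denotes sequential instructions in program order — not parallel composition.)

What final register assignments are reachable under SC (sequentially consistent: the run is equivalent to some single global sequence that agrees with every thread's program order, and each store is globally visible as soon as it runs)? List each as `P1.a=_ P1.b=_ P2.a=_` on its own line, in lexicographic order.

P1.a=0 P1.b=0 P2.a=0
P1.a=0 P1.b=0 P2.a=1
P1.a=0 P1.b=1 P2.a=0
P1.a=0 P1.b=1 P2.a=1
P1.a=0 P1.b=2 P2.a=0
P1.a=0 P1.b=2 P2.a=1
P1.a=1 P1.b=1 P2.a=0
P1.a=1 P1.b=1 P2.a=1
P1.a=1 P1.b=2 P2.a=0
P1.a=1 P1.b=2 P2.a=1

outcome vector order: (P1.a,P1.b,P2.a)
|SC outcomes| = 10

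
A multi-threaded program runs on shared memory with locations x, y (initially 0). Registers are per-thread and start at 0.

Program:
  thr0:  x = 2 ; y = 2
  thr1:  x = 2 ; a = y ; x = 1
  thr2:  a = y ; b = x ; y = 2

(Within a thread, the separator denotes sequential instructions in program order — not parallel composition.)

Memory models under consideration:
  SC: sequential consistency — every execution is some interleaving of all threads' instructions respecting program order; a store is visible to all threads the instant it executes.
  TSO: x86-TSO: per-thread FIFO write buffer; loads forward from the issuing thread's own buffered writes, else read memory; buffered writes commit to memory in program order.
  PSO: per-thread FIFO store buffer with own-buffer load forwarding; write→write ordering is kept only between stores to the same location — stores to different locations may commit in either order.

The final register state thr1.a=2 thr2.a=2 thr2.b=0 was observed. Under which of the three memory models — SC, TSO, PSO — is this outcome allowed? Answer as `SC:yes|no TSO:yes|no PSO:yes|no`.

SC:no TSO:no PSO:yes

outcome vector order: (thr1.a,thr2.a,thr2.b)
[SC] allowed = {(0,0,0); (0,0,1); (0,0,2); (0,2,1); (0,2,2); (2,0,0); (2,0,1); (2,0,2); (2,2,1); (2,2,2)}
[TSO] allowed = {(0,0,0); (0,0,1); (0,0,2); (0,2,1); (0,2,2); (2,0,0); (2,0,1); (2,0,2); (2,2,1); (2,2,2)}
[PSO] allowed = {(0,0,0); (0,0,1); (0,0,2); (0,2,0); (0,2,1); (0,2,2); (2,0,0); (2,0,1); (2,0,2); (2,2,0); (2,2,1); (2,2,2)}
target (2,2,0) ∈ {PSO}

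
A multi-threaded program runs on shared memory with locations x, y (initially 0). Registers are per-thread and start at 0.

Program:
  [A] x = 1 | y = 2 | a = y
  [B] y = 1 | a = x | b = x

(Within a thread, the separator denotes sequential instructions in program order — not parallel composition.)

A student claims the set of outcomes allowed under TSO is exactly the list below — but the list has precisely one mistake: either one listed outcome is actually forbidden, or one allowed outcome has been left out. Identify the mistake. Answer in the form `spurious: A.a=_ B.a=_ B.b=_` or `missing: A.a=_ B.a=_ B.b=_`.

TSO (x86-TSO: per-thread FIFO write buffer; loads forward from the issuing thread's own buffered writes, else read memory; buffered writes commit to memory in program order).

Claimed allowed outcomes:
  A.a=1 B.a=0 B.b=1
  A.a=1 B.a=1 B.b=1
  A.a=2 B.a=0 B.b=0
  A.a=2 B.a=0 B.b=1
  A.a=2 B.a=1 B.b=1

outcome vector order: (A.a,B.a,B.b)
TSO: 6 outcomes — {(1,0,0), (1,0,1), (1,1,1), (2,0,0), (2,0,1), (2,1,1)}
TSO∖claimed = {(1,0,0)}

missing: A.a=1 B.a=0 B.b=0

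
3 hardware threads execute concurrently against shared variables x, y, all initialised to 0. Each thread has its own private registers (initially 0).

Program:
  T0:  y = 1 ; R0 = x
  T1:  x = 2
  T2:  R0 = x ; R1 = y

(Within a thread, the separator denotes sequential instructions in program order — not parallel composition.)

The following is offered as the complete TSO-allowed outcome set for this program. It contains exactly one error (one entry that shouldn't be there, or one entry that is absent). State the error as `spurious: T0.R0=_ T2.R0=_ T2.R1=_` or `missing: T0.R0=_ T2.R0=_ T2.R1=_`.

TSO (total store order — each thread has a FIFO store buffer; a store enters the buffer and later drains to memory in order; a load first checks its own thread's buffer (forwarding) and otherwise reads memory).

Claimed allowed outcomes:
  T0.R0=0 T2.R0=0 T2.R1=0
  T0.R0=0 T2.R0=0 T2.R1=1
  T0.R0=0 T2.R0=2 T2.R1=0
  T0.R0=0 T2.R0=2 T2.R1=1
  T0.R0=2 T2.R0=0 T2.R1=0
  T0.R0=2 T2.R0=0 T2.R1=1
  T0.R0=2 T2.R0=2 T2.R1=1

missing: T0.R0=2 T2.R0=2 T2.R1=0

outcome vector order: (T0.R0,T2.R0,T2.R1)
under TSO → 0/0/0 0/0/1 0/2/0 0/2/1 2/0/0 2/0/1 2/2/0 2/2/1
TSO∖claimed = {2/2/0}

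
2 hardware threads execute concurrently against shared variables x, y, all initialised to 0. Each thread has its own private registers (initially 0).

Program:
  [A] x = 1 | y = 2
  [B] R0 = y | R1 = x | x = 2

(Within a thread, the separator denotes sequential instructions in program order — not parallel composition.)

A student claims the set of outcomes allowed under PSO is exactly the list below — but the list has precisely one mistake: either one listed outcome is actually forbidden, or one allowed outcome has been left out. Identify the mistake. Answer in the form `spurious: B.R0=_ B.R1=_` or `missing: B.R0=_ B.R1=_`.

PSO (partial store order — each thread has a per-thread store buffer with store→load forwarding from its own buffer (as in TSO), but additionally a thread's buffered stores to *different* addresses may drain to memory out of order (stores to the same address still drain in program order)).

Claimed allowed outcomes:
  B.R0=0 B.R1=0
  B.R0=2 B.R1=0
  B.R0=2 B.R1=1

missing: B.R0=0 B.R1=1

outcome vector order: (B.R0,B.R1)
PSO: 4 outcomes — {0/0 0/1 2/0 2/1}
PSO∖claimed = {0/1}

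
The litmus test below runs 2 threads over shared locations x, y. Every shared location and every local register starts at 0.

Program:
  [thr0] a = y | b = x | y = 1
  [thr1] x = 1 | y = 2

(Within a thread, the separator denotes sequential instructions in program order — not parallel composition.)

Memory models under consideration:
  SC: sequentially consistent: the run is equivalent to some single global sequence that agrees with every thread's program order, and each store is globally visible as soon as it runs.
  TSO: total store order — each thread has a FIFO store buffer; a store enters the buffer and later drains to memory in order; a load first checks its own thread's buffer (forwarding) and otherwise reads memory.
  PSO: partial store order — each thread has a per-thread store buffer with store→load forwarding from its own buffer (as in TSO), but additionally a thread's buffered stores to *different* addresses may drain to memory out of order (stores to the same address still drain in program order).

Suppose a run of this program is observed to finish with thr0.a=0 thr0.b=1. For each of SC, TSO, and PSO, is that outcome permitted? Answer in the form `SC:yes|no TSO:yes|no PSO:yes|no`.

SC:yes TSO:yes PSO:yes

outcome vector order: (thr0.a,thr0.b)
SC: 3 outcomes — {00, 01, 21}
TSO: 3 outcomes — {00, 01, 21}
PSO: 4 outcomes — {00, 01, 20, 21}
target 01 ∈ {SC,TSO,PSO}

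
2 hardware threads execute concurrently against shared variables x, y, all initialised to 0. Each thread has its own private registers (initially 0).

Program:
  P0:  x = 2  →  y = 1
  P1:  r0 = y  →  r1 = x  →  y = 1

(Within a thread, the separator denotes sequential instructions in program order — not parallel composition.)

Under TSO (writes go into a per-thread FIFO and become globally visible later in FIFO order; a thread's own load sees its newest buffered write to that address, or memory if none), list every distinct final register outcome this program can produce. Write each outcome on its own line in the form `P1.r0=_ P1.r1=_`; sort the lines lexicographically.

outcome vector order: (P1.r0,P1.r1)
|TSO outcomes| = 3

P1.r0=0 P1.r1=0
P1.r0=0 P1.r1=2
P1.r0=1 P1.r1=2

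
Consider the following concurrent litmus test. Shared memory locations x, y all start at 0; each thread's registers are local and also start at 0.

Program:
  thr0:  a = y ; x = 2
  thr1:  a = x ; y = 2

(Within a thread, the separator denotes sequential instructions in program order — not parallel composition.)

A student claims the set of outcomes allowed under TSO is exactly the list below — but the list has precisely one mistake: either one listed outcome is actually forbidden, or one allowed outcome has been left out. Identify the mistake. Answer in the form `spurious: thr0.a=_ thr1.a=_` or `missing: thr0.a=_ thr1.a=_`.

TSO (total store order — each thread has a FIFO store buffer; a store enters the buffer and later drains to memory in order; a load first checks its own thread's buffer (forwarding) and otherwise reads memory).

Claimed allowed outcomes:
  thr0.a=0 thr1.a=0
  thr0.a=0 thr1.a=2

outcome vector order: (thr0.a,thr1.a)
TSO: 3 outcomes — {0/0; 0/2; 2/0}
TSO∖claimed = {2/0}

missing: thr0.a=2 thr1.a=0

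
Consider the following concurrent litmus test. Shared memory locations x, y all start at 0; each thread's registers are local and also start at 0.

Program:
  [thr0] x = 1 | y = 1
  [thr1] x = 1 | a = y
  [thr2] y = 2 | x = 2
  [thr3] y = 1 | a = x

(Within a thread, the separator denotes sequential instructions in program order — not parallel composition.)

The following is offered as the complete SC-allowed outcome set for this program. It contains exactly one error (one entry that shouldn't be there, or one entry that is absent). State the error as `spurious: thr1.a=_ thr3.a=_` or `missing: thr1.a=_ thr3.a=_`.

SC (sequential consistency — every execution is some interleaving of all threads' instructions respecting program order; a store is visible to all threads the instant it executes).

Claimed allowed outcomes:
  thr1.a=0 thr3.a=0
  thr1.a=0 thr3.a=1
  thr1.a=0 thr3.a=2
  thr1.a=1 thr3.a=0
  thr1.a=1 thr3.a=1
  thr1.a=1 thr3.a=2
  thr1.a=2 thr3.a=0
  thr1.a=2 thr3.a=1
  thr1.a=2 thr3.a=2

spurious: thr1.a=0 thr3.a=0

outcome vector order: (thr1.a,thr3.a)
under SC → (0,1) (0,2) (1,0) (1,1) (1,2) (2,0) (2,1) (2,2)
claimed∖SC = {(0,0)}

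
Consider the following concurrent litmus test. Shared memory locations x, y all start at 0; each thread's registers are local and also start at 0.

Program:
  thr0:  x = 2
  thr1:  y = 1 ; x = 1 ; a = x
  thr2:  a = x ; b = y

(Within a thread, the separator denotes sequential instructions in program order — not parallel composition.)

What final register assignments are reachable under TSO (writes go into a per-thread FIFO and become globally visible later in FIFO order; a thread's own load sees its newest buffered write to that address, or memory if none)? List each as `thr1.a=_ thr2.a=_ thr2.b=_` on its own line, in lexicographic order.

thr1.a=1 thr2.a=0 thr2.b=0
thr1.a=1 thr2.a=0 thr2.b=1
thr1.a=1 thr2.a=1 thr2.b=1
thr1.a=1 thr2.a=2 thr2.b=0
thr1.a=1 thr2.a=2 thr2.b=1
thr1.a=2 thr2.a=0 thr2.b=0
thr1.a=2 thr2.a=0 thr2.b=1
thr1.a=2 thr2.a=1 thr2.b=1
thr1.a=2 thr2.a=2 thr2.b=1

outcome vector order: (thr1.a,thr2.a,thr2.b)
|TSO outcomes| = 9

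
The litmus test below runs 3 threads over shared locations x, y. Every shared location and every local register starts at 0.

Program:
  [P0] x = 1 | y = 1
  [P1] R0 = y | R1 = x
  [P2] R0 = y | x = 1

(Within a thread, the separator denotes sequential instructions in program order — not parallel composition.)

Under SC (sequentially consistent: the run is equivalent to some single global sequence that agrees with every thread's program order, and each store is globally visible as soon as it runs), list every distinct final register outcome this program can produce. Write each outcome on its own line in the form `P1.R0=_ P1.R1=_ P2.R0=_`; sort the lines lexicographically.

outcome vector order: (P1.R0,P1.R1,P2.R0)
|SC outcomes| = 6

P1.R0=0 P1.R1=0 P2.R0=0
P1.R0=0 P1.R1=0 P2.R0=1
P1.R0=0 P1.R1=1 P2.R0=0
P1.R0=0 P1.R1=1 P2.R0=1
P1.R0=1 P1.R1=1 P2.R0=0
P1.R0=1 P1.R1=1 P2.R0=1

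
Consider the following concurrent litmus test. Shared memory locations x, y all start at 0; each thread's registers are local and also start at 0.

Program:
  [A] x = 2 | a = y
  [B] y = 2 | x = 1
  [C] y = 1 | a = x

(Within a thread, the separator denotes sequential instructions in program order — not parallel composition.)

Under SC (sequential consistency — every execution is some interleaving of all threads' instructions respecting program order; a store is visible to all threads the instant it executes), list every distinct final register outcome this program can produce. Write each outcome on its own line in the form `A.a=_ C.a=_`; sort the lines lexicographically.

A.a=0 C.a=1
A.a=0 C.a=2
A.a=1 C.a=0
A.a=1 C.a=1
A.a=1 C.a=2
A.a=2 C.a=0
A.a=2 C.a=1
A.a=2 C.a=2

outcome vector order: (A.a,C.a)
|SC outcomes| = 8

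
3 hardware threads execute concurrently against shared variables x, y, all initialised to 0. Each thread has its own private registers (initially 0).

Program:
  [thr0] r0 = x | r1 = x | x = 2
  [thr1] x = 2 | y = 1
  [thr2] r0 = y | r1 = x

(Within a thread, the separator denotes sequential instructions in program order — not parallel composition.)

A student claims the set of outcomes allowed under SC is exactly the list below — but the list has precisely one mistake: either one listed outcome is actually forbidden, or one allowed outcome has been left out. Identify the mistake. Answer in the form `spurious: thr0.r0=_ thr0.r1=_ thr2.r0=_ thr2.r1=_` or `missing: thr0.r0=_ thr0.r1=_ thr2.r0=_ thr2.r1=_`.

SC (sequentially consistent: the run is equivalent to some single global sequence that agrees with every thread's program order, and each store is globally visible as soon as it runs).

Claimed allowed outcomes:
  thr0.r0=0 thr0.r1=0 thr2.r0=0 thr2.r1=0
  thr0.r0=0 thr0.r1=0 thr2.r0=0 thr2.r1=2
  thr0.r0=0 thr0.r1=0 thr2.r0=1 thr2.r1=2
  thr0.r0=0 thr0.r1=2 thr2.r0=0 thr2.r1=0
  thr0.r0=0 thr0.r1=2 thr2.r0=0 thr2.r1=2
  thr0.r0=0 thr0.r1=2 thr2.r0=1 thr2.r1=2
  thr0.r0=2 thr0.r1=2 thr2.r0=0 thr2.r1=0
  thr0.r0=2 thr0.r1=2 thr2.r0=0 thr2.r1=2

missing: thr0.r0=2 thr0.r1=2 thr2.r0=1 thr2.r1=2

outcome vector order: (thr0.r0,thr0.r1,thr2.r0,thr2.r1)
SC (9): 0/0/0/0; 0/0/0/2; 0/0/1/2; 0/2/0/0; 0/2/0/2; 0/2/1/2; 2/2/0/0; 2/2/0/2; 2/2/1/2
SC∖claimed = {2/2/1/2}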